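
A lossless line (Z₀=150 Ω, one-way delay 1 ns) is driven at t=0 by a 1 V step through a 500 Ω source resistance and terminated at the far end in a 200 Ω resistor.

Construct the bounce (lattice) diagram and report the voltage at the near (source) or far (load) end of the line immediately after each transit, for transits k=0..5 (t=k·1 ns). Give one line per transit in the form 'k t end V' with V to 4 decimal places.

0 0 source 0.2308
1 1 load 0.2637
2 2 source 0.2815
3 3 load 0.2840
4 4 source 0.2854
5 5 load 0.2856

Γ_L=0.142857, Γ_S=0.538462; launch V₁=1·150/650=0.230769
k=0 src: V=0.2308
k=1 load: inc=0.230769, refl=0.230769·0.142857=0.0330; V=0.000000+0.230769+0.032967=0.2637
k=2 src: inc=0.032967, refl=0.032967·0.538462=0.0178; V=0.230769+0.032967+0.017751=0.2815
k=3 load: inc=0.017751, refl=0.017751·0.142857=0.0025; V=0.263736+0.017751+0.002536=0.2840
k=4 src: inc=0.002536, refl=0.002536·0.538462=0.0014; V=0.281488+0.002536+0.001365=0.2854
k=5 load: inc=0.001365, refl=0.001365·0.142857=0.0002; V=0.284024+0.001365+0.000195=0.2856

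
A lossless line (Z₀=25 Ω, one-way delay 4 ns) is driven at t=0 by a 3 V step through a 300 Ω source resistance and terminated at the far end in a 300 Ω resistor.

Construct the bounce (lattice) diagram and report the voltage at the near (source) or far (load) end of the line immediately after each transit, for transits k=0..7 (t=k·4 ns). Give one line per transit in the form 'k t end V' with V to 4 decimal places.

0 0 source 0.2308
1 4 load 0.4260
2 8 source 0.5913
3 12 load 0.7311
4 16 source 0.8494
5 20 load 0.9495
6 24 source 1.0342
7 28 load 1.1058

Γ_L=0.846154, Γ_S=0.846154; launch V₁=3·25/325=0.230769
k=0 src: V=0.2308
k=1 load: inc=0.230769, refl=0.230769·0.846154=0.1953; V=0.000000+0.230769+0.195266=0.4260
k=2 src: inc=0.195266, refl=0.195266·0.846154=0.1652; V=0.230769+0.195266+0.165225=0.5913
k=3 load: inc=0.165225, refl=0.165225·0.846154=0.1398; V=0.426036+0.165225+0.139806=0.7311
k=4 src: inc=0.139806, refl=0.139806·0.846154=0.1183; V=0.591261+0.139806+0.118297=0.8494
k=5 load: inc=0.118297, refl=0.118297·0.846154=0.1001; V=0.731067+0.118297+0.100098=0.9495
k=6 src: inc=0.100098, refl=0.100098·0.846154=0.0847; V=0.849364+0.100098+0.084698=1.0342
k=7 load: inc=0.084698, refl=0.084698·0.846154=0.0717; V=0.949462+0.084698+0.071668=1.1058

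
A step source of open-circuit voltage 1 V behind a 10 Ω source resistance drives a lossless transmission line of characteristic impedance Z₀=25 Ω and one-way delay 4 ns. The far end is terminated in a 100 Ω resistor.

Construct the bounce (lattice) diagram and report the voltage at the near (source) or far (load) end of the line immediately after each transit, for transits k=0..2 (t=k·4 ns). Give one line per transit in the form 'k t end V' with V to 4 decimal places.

Γ_L=0.600000, Γ_S=-0.428571; launch V₁=1·25/35=0.714286
k=0 src: V=0.7143
k=1 load: inc=0.714286, refl=0.714286·0.600000=0.4286; V=0.000000+0.714286+0.428571=1.1429
k=2 src: inc=0.428571, refl=0.428571·-0.428571=-0.1837; V=0.714286+0.428571+-0.183673=0.9592

0 0 source 0.7143
1 4 load 1.1429
2 8 source 0.9592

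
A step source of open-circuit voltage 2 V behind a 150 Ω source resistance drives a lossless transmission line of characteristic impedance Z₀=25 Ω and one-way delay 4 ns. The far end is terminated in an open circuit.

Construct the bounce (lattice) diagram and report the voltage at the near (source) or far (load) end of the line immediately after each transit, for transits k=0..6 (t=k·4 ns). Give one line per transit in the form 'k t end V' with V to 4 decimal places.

Γ_L=1.000000, Γ_S=0.714286; launch V₁=2·25/175=0.285714
k=0 src: V=0.2857
k=1 load: inc=0.285714, refl=0.285714·1.000000=0.2857; V=0.000000+0.285714+0.285714=0.5714
k=2 src: inc=0.285714, refl=0.285714·0.714286=0.2041; V=0.285714+0.285714+0.204082=0.7755
k=3 load: inc=0.204082, refl=0.204082·1.000000=0.2041; V=0.571429+0.204082+0.204082=0.9796
k=4 src: inc=0.204082, refl=0.204082·0.714286=0.1458; V=0.775510+0.204082+0.145773=1.1254
k=5 load: inc=0.145773, refl=0.145773·1.000000=0.1458; V=0.979592+0.145773+0.145773=1.2711
k=6 src: inc=0.145773, refl=0.145773·0.714286=0.1041; V=1.125364+0.145773+0.104123=1.3753

0 0 source 0.2857
1 4 load 0.5714
2 8 source 0.7755
3 12 load 0.9796
4 16 source 1.1254
5 20 load 1.2711
6 24 source 1.3753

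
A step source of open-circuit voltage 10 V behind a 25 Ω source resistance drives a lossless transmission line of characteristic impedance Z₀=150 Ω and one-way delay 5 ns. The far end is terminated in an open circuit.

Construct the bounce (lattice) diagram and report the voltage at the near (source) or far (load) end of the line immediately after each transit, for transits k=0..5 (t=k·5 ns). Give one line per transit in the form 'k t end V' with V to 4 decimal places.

Γ_L=1.000000, Γ_S=-0.714286; launch V₁=10·150/175=8.571429
k=0 src: V=8.5714
k=1 load: inc=8.571429, refl=8.571429·1.000000=8.5714; V=0.000000+8.571429+8.571429=17.1429
k=2 src: inc=8.571429, refl=8.571429·-0.714286=-6.1224; V=8.571429+8.571429+-6.122449=11.0204
k=3 load: inc=-6.122449, refl=-6.122449·1.000000=-6.1224; V=17.142857+-6.122449+-6.122449=4.8980
k=4 src: inc=-6.122449, refl=-6.122449·-0.714286=4.3732; V=11.020408+-6.122449+4.373178=9.2711
k=5 load: inc=4.373178, refl=4.373178·1.000000=4.3732; V=4.897959+4.373178+4.373178=13.6443

0 0 source 8.5714
1 5 load 17.1429
2 10 source 11.0204
3 15 load 4.8980
4 20 source 9.2711
5 25 load 13.6443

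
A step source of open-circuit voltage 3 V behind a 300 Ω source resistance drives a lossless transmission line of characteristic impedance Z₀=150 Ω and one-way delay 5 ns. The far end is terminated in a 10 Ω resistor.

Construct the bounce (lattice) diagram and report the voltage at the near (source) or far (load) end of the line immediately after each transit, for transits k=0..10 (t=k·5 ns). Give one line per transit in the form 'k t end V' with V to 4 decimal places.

Γ_L=-0.875000, Γ_S=0.333333; launch V₁=3·150/450=1.000000
k=0 src: V=1.0000
k=1 load: inc=1.000000, refl=1.000000·-0.875000=-0.8750; V=0.000000+1.000000+-0.875000=0.1250
k=2 src: inc=-0.875000, refl=-0.875000·0.333333=-0.2917; V=1.000000+-0.875000+-0.291667=-0.1667
k=3 load: inc=-0.291667, refl=-0.291667·-0.875000=0.2552; V=0.125000+-0.291667+0.255208=0.0885
k=4 src: inc=0.255208, refl=0.255208·0.333333=0.0851; V=-0.166667+0.255208+0.085069=0.1736
k=5 load: inc=0.085069, refl=0.085069·-0.875000=-0.0744; V=0.088542+0.085069+-0.074436=0.0992
k=6 src: inc=-0.074436, refl=-0.074436·0.333333=-0.0248; V=0.173611+-0.074436+-0.024812=0.0744
k=7 load: inc=-0.024812, refl=-0.024812·-0.875000=0.0217; V=0.099175+-0.024812+0.021710=0.0961
k=8 src: inc=0.021710, refl=0.021710·0.333333=0.0072; V=0.074363+0.021710+0.007237=0.1033
k=9 load: inc=0.007237, refl=0.007237·-0.875000=-0.0063; V=0.096074+0.007237+-0.006332=0.0970
k=10 src: inc=-0.006332, refl=-0.006332·0.333333=-0.0021; V=0.103311+-0.006332+-0.002111=0.0949

0 0 source 1.0000
1 5 load 0.1250
2 10 source -0.1667
3 15 load 0.0885
4 20 source 0.1736
5 25 load 0.0992
6 30 source 0.0744
7 35 load 0.0961
8 40 source 0.1033
9 45 load 0.0970
10 50 source 0.0949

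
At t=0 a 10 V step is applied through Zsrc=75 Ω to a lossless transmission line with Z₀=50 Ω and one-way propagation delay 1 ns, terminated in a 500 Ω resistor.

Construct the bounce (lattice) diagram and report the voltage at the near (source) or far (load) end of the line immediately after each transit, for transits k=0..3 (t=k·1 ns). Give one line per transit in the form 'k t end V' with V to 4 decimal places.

Γ_L=0.818182, Γ_S=0.200000; launch V₁=10·50/125=4.000000
k=0 src: V=4.0000
k=1 load: inc=4.000000, refl=4.000000·0.818182=3.2727; V=0.000000+4.000000+3.272727=7.2727
k=2 src: inc=3.272727, refl=3.272727·0.200000=0.6545; V=4.000000+3.272727+0.654545=7.9273
k=3 load: inc=0.654545, refl=0.654545·0.818182=0.5355; V=7.272727+0.654545+0.535537=8.4628

0 0 source 4.0000
1 1 load 7.2727
2 2 source 7.9273
3 3 load 8.4628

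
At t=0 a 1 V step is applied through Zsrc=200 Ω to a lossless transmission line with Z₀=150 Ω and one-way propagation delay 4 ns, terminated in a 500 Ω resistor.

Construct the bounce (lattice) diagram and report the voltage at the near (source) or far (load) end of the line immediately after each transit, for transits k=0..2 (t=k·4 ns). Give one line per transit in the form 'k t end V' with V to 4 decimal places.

Γ_L=0.538462, Γ_S=0.142857; launch V₁=1·150/350=0.428571
k=0 src: V=0.4286
k=1 load: inc=0.428571, refl=0.428571·0.538462=0.2308; V=0.000000+0.428571+0.230769=0.6593
k=2 src: inc=0.230769, refl=0.230769·0.142857=0.0330; V=0.428571+0.230769+0.032967=0.6923

0 0 source 0.4286
1 4 load 0.6593
2 8 source 0.6923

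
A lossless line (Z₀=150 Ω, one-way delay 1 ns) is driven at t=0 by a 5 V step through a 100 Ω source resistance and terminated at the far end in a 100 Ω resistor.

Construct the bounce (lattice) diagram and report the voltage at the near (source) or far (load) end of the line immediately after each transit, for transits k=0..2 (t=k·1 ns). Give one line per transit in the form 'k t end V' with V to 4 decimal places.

0 0 source 3.0000
1 1 load 2.4000
2 2 source 2.5200

Γ_L=-0.200000, Γ_S=-0.200000; launch V₁=5·150/250=3.000000
k=0 src: V=3.0000
k=1 load: inc=3.000000, refl=3.000000·-0.200000=-0.6000; V=0.000000+3.000000+-0.600000=2.4000
k=2 src: inc=-0.600000, refl=-0.600000·-0.200000=0.1200; V=3.000000+-0.600000+0.120000=2.5200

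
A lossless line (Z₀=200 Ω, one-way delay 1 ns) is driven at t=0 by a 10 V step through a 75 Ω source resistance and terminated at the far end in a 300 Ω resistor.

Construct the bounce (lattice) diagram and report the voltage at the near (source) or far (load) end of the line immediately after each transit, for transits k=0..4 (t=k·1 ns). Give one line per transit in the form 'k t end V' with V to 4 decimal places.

Γ_L=0.200000, Γ_S=-0.454545; launch V₁=10·200/275=7.272727
k=0 src: V=7.2727
k=1 load: inc=7.272727, refl=7.272727·0.200000=1.4545; V=0.000000+7.272727+1.454545=8.7273
k=2 src: inc=1.454545, refl=1.454545·-0.454545=-0.6612; V=7.272727+1.454545+-0.661157=8.0661
k=3 load: inc=-0.661157, refl=-0.661157·0.200000=-0.1322; V=8.727273+-0.661157+-0.132231=7.9339
k=4 src: inc=-0.132231, refl=-0.132231·-0.454545=0.0601; V=8.066116+-0.132231+0.060105=7.9940

0 0 source 7.2727
1 1 load 8.7273
2 2 source 8.0661
3 3 load 7.9339
4 4 source 7.9940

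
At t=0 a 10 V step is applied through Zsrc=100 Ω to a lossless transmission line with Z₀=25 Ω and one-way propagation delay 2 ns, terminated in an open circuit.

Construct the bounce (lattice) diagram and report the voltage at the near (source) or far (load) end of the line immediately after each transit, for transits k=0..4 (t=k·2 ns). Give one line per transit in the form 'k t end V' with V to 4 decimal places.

0 0 source 2.0000
1 2 load 4.0000
2 4 source 5.2000
3 6 load 6.4000
4 8 source 7.1200

Γ_L=1.000000, Γ_S=0.600000; launch V₁=10·25/125=2.000000
k=0 src: V=2.0000
k=1 load: inc=2.000000, refl=2.000000·1.000000=2.0000; V=0.000000+2.000000+2.000000=4.0000
k=2 src: inc=2.000000, refl=2.000000·0.600000=1.2000; V=2.000000+2.000000+1.200000=5.2000
k=3 load: inc=1.200000, refl=1.200000·1.000000=1.2000; V=4.000000+1.200000+1.200000=6.4000
k=4 src: inc=1.200000, refl=1.200000·0.600000=0.7200; V=5.200000+1.200000+0.720000=7.1200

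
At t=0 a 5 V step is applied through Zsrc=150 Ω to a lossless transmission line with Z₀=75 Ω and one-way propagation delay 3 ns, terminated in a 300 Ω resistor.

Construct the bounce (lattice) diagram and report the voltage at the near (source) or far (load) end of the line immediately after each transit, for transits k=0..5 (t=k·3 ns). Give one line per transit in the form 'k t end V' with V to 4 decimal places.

0 0 source 1.6667
1 3 load 2.6667
2 6 source 3.0000
3 9 load 3.2000
4 12 source 3.2667
5 15 load 3.3067

Γ_L=0.600000, Γ_S=0.333333; launch V₁=5·75/225=1.666667
k=0 src: V=1.6667
k=1 load: inc=1.666667, refl=1.666667·0.600000=1.0000; V=0.000000+1.666667+1.000000=2.6667
k=2 src: inc=1.000000, refl=1.000000·0.333333=0.3333; V=1.666667+1.000000+0.333333=3.0000
k=3 load: inc=0.333333, refl=0.333333·0.600000=0.2000; V=2.666667+0.333333+0.200000=3.2000
k=4 src: inc=0.200000, refl=0.200000·0.333333=0.0667; V=3.000000+0.200000+0.066667=3.2667
k=5 load: inc=0.066667, refl=0.066667·0.600000=0.0400; V=3.200000+0.066667+0.040000=3.3067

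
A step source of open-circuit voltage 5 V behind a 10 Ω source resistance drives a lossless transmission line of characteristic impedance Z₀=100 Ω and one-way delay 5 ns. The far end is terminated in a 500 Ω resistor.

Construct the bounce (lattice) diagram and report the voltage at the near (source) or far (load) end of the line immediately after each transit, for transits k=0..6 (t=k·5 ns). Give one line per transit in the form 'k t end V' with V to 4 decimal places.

Γ_L=0.666667, Γ_S=-0.818182; launch V₁=5·100/110=4.545455
k=0 src: V=4.5455
k=1 load: inc=4.545455, refl=4.545455·0.666667=3.0303; V=0.000000+4.545455+3.030303=7.5758
k=2 src: inc=3.030303, refl=3.030303·-0.818182=-2.4793; V=4.545455+3.030303+-2.479339=5.0964
k=3 load: inc=-2.479339, refl=-2.479339·0.666667=-1.6529; V=7.575758+-2.479339+-1.652893=3.4435
k=4 src: inc=-1.652893, refl=-1.652893·-0.818182=1.3524; V=5.096419+-1.652893+1.352367=4.7959
k=5 load: inc=1.352367, refl=1.352367·0.666667=0.9016; V=3.443526+1.352367+0.901578=5.6975
k=6 src: inc=0.901578, refl=0.901578·-0.818182=-0.7377; V=4.795893+0.901578+-0.737655=4.9598

0 0 source 4.5455
1 5 load 7.5758
2 10 source 5.0964
3 15 load 3.4435
4 20 source 4.7959
5 25 load 5.6975
6 30 source 4.9598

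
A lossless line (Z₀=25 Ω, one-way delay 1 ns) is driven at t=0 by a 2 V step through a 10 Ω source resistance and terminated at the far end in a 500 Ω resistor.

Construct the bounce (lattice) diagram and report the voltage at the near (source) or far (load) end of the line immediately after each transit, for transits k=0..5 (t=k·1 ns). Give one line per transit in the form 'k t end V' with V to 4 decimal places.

Γ_L=0.904762, Γ_S=-0.428571; launch V₁=2·25/35=1.428571
k=0 src: V=1.4286
k=1 load: inc=1.428571, refl=1.428571·0.904762=1.2925; V=0.000000+1.428571+1.292517=2.7211
k=2 src: inc=1.292517, refl=1.292517·-0.428571=-0.5539; V=1.428571+1.292517+-0.553936=2.1672
k=3 load: inc=-0.553936, refl=-0.553936·0.904762=-0.5012; V=2.721088+-0.553936+-0.501180=1.6660
k=4 src: inc=-0.501180, refl=-0.501180·-0.428571=0.2148; V=2.167153+-0.501180+0.214791=1.8808
k=5 load: inc=0.214791, refl=0.214791·0.904762=0.1943; V=1.665973+0.214791+0.194335=2.0751

0 0 source 1.4286
1 1 load 2.7211
2 2 source 2.1672
3 3 load 1.6660
4 4 source 1.8808
5 5 load 2.0751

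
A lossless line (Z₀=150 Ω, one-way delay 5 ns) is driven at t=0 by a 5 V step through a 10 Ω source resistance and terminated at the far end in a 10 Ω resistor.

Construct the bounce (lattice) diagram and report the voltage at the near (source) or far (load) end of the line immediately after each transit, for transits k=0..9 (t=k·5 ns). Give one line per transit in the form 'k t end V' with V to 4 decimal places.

Γ_L=-0.875000, Γ_S=-0.875000; launch V₁=5·150/160=4.687500
k=0 src: V=4.6875
k=1 load: inc=4.687500, refl=4.687500·-0.875000=-4.1016; V=0.000000+4.687500+-4.101562=0.5859
k=2 src: inc=-4.101562, refl=-4.101562·-0.875000=3.5889; V=4.687500+-4.101562+3.588867=4.1748
k=3 load: inc=3.588867, refl=3.588867·-0.875000=-3.1403; V=0.585938+3.588867+-3.140259=1.0345
k=4 src: inc=-3.140259, refl=-3.140259·-0.875000=2.7477; V=4.174805+-3.140259+2.747726=3.7823
k=5 load: inc=2.747726, refl=2.747726·-0.875000=-2.4043; V=1.034546+2.747726+-2.404261=1.3780
k=6 src: inc=-2.404261, refl=-2.404261·-0.875000=2.1037; V=3.782272+-2.404261+2.103728=3.4817
k=7 load: inc=2.103728, refl=2.103728·-0.875000=-1.8408; V=1.378012+2.103728+-1.840762=1.6410
k=8 src: inc=-1.840762, refl=-1.840762·-0.875000=1.6107; V=3.481740+-1.840762+1.610667=3.2516
k=9 load: inc=1.610667, refl=1.610667·-0.875000=-1.4093; V=1.640978+1.610667+-1.409333=1.8423

0 0 source 4.6875
1 5 load 0.5859
2 10 source 4.1748
3 15 load 1.0345
4 20 source 3.7823
5 25 load 1.3780
6 30 source 3.4817
7 35 load 1.6410
8 40 source 3.2516
9 45 load 1.8423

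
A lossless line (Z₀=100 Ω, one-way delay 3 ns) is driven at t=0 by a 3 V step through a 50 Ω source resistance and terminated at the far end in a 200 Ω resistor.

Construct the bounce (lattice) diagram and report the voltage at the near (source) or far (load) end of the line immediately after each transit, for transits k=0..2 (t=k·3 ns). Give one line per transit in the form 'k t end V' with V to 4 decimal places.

0 0 source 2.0000
1 3 load 2.6667
2 6 source 2.4444

Γ_L=0.333333, Γ_S=-0.333333; launch V₁=3·100/150=2.000000
k=0 src: V=2.0000
k=1 load: inc=2.000000, refl=2.000000·0.333333=0.6667; V=0.000000+2.000000+0.666667=2.6667
k=2 src: inc=0.666667, refl=0.666667·-0.333333=-0.2222; V=2.000000+0.666667+-0.222222=2.4444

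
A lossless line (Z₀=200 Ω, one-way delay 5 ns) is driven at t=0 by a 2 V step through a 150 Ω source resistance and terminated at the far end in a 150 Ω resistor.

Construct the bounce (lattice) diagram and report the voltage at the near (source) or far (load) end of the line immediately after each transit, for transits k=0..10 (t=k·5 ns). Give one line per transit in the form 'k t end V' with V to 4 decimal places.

Γ_L=-0.142857, Γ_S=-0.142857; launch V₁=2·200/350=1.142857
k=0 src: V=1.1429
k=1 load: inc=1.142857, refl=1.142857·-0.142857=-0.1633; V=0.000000+1.142857+-0.163265=0.9796
k=2 src: inc=-0.163265, refl=-0.163265·-0.142857=0.0233; V=1.142857+-0.163265+0.023324=1.0029
k=3 load: inc=0.023324, refl=0.023324·-0.142857=-0.0033; V=0.979592+0.023324+-0.003332=0.9996
k=4 src: inc=-0.003332, refl=-0.003332·-0.142857=0.0005; V=1.002915+-0.003332+0.000476=1.0001
k=5 load: inc=0.000476, refl=0.000476·-0.142857=-0.0001; V=0.999584+0.000476+-0.000068=1.0000
k=6 src: inc=-0.000068, refl=-0.000068·-0.142857=0.0000; V=1.000059+-0.000068+0.000010=1.0000
k=7 load: inc=0.000010, refl=0.000010·-0.142857=-0.0000; V=0.999992+0.000010+-0.000001=1.0000
k=8 src: inc=-0.000001, refl=-0.000001·-0.142857=0.0000; V=1.000001+-0.000001+0.000000=1.0000
k=9 load: inc=0.000000, refl=0.000000·-0.142857=-0.0000; V=1.000000+0.000000+-0.000000=1.0000
k=10 src: inc=-0.000000, refl=-0.000000·-0.142857=0.0000; V=1.000000+-0.000000+0.000000=1.0000

0 0 source 1.1429
1 5 load 0.9796
2 10 source 1.0029
3 15 load 0.9996
4 20 source 1.0001
5 25 load 1.0000
6 30 source 1.0000
7 35 load 1.0000
8 40 source 1.0000
9 45 load 1.0000
10 50 source 1.0000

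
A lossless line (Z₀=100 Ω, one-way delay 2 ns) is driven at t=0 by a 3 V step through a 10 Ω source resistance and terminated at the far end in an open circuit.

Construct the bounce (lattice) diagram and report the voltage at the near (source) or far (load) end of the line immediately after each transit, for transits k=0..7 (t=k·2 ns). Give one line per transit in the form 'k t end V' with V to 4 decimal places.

0 0 source 2.7273
1 2 load 5.4545
2 4 source 3.2231
3 6 load 0.9917
4 8 source 2.8174
5 10 load 4.6431
6 12 source 3.1494
7 14 load 1.6556

Γ_L=1.000000, Γ_S=-0.818182; launch V₁=3·100/110=2.727273
k=0 src: V=2.7273
k=1 load: inc=2.727273, refl=2.727273·1.000000=2.7273; V=0.000000+2.727273+2.727273=5.4545
k=2 src: inc=2.727273, refl=2.727273·-0.818182=-2.2314; V=2.727273+2.727273+-2.231405=3.2231
k=3 load: inc=-2.231405, refl=-2.231405·1.000000=-2.2314; V=5.454545+-2.231405+-2.231405=0.9917
k=4 src: inc=-2.231405, refl=-2.231405·-0.818182=1.8257; V=3.223140+-2.231405+1.825695=2.8174
k=5 load: inc=1.825695, refl=1.825695·1.000000=1.8257; V=0.991736+1.825695+1.825695=4.6431
k=6 src: inc=1.825695, refl=1.825695·-0.818182=-1.4938; V=2.817431+1.825695+-1.493750=3.1494
k=7 load: inc=-1.493750, refl=-1.493750·1.000000=-1.4938; V=4.643125+-1.493750+-1.493750=1.6556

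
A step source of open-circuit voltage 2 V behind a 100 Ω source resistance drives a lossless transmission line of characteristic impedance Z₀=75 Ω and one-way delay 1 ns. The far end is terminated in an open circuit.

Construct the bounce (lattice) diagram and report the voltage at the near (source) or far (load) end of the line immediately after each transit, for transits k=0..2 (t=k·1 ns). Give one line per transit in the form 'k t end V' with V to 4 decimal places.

Γ_L=1.000000, Γ_S=0.142857; launch V₁=2·75/175=0.857143
k=0 src: V=0.8571
k=1 load: inc=0.857143, refl=0.857143·1.000000=0.8571; V=0.000000+0.857143+0.857143=1.7143
k=2 src: inc=0.857143, refl=0.857143·0.142857=0.1224; V=0.857143+0.857143+0.122449=1.8367

0 0 source 0.8571
1 1 load 1.7143
2 2 source 1.8367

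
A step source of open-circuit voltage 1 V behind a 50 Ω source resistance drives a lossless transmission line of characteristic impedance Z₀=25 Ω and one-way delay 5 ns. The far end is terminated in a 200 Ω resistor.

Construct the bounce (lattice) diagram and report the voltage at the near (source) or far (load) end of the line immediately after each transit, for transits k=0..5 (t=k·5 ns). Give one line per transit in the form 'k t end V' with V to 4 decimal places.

0 0 source 0.3333
1 5 load 0.5926
2 10 source 0.6790
3 15 load 0.7462
4 20 source 0.7686
5 25 load 0.7861

Γ_L=0.777778, Γ_S=0.333333; launch V₁=1·25/75=0.333333
k=0 src: V=0.3333
k=1 load: inc=0.333333, refl=0.333333·0.777778=0.2593; V=0.000000+0.333333+0.259259=0.5926
k=2 src: inc=0.259259, refl=0.259259·0.333333=0.0864; V=0.333333+0.259259+0.086420=0.6790
k=3 load: inc=0.086420, refl=0.086420·0.777778=0.0672; V=0.592593+0.086420+0.067215=0.7462
k=4 src: inc=0.067215, refl=0.067215·0.333333=0.0224; V=0.679012+0.067215+0.022405=0.7686
k=5 load: inc=0.022405, refl=0.022405·0.777778=0.0174; V=0.746228+0.022405+0.017426=0.7861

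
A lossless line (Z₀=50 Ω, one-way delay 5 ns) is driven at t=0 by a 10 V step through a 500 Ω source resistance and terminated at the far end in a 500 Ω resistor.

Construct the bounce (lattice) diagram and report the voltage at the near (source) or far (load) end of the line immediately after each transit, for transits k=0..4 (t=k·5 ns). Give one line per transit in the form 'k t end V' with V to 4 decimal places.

0 0 source 0.9091
1 5 load 1.6529
2 10 source 2.2615
3 15 load 2.7594
4 20 source 3.1668

Γ_L=0.818182, Γ_S=0.818182; launch V₁=10·50/550=0.909091
k=0 src: V=0.9091
k=1 load: inc=0.909091, refl=0.909091·0.818182=0.7438; V=0.000000+0.909091+0.743802=1.6529
k=2 src: inc=0.743802, refl=0.743802·0.818182=0.6086; V=0.909091+0.743802+0.608565=2.2615
k=3 load: inc=0.608565, refl=0.608565·0.818182=0.4979; V=1.652893+0.608565+0.497917=2.7594
k=4 src: inc=0.497917, refl=0.497917·0.818182=0.4074; V=2.261458+0.497917+0.407386=3.1668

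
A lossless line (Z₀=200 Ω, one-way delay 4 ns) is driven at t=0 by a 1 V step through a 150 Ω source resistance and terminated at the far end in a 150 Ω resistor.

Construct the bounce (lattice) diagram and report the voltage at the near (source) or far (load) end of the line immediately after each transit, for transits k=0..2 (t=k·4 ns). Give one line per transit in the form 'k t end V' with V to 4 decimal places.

Γ_L=-0.142857, Γ_S=-0.142857; launch V₁=1·200/350=0.571429
k=0 src: V=0.5714
k=1 load: inc=0.571429, refl=0.571429·-0.142857=-0.0816; V=0.000000+0.571429+-0.081633=0.4898
k=2 src: inc=-0.081633, refl=-0.081633·-0.142857=0.0117; V=0.571429+-0.081633+0.011662=0.5015

0 0 source 0.5714
1 4 load 0.4898
2 8 source 0.5015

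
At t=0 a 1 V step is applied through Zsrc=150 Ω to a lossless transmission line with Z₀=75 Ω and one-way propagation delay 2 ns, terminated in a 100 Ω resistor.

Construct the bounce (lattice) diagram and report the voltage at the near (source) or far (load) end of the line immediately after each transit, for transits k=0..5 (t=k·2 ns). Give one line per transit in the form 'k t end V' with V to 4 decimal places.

Γ_L=0.142857, Γ_S=0.333333; launch V₁=1·75/225=0.333333
k=0 src: V=0.3333
k=1 load: inc=0.333333, refl=0.333333·0.142857=0.0476; V=0.000000+0.333333+0.047619=0.3810
k=2 src: inc=0.047619, refl=0.047619·0.333333=0.0159; V=0.333333+0.047619+0.015873=0.3968
k=3 load: inc=0.015873, refl=0.015873·0.142857=0.0023; V=0.380952+0.015873+0.002268=0.3991
k=4 src: inc=0.002268, refl=0.002268·0.333333=0.0008; V=0.396825+0.002268+0.000756=0.3998
k=5 load: inc=0.000756, refl=0.000756·0.142857=0.0001; V=0.399093+0.000756+0.000108=0.4000

0 0 source 0.3333
1 2 load 0.3810
2 4 source 0.3968
3 6 load 0.3991
4 8 source 0.3998
5 10 load 0.4000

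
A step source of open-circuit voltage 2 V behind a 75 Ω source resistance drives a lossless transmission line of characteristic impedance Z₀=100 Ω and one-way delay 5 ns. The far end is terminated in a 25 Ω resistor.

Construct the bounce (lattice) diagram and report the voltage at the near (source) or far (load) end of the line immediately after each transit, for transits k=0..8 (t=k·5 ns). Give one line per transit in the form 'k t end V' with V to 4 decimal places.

Γ_L=-0.600000, Γ_S=-0.142857; launch V₁=2·100/175=1.142857
k=0 src: V=1.1429
k=1 load: inc=1.142857, refl=1.142857·-0.600000=-0.6857; V=0.000000+1.142857+-0.685714=0.4571
k=2 src: inc=-0.685714, refl=-0.685714·-0.142857=0.0980; V=1.142857+-0.685714+0.097959=0.5551
k=3 load: inc=0.097959, refl=0.097959·-0.600000=-0.0588; V=0.457143+0.097959+-0.058776=0.4963
k=4 src: inc=-0.058776, refl=-0.058776·-0.142857=0.0084; V=0.555102+-0.058776+0.008397=0.5047
k=5 load: inc=0.008397, refl=0.008397·-0.600000=-0.0050; V=0.496327+0.008397+-0.005038=0.4997
k=6 src: inc=-0.005038, refl=-0.005038·-0.142857=0.0007; V=0.504723+-0.005038+0.000720=0.5004
k=7 load: inc=0.000720, refl=0.000720·-0.600000=-0.0004; V=0.499685+0.000720+-0.000432=0.5000
k=8 src: inc=-0.000432, refl=-0.000432·-0.142857=0.0001; V=0.500405+-0.000432+0.000062=0.5000

0 0 source 1.1429
1 5 load 0.4571
2 10 source 0.5551
3 15 load 0.4963
4 20 source 0.5047
5 25 load 0.4997
6 30 source 0.5004
7 35 load 0.5000
8 40 source 0.5000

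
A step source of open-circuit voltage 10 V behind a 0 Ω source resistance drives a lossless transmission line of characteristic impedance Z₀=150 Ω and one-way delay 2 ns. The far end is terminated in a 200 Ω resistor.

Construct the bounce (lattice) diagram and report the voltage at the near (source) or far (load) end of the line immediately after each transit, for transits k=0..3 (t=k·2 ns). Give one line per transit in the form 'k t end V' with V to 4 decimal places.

Γ_L=0.142857, Γ_S=-1.000000; launch V₁=10·150/150=10.000000
k=0 src: V=10.0000
k=1 load: inc=10.000000, refl=10.000000·0.142857=1.4286; V=0.000000+10.000000+1.428571=11.4286
k=2 src: inc=1.428571, refl=1.428571·-1.000000=-1.4286; V=10.000000+1.428571+-1.428571=10.0000
k=3 load: inc=-1.428571, refl=-1.428571·0.142857=-0.2041; V=11.428571+-1.428571+-0.204082=9.7959

0 0 source 10.0000
1 2 load 11.4286
2 4 source 10.0000
3 6 load 9.7959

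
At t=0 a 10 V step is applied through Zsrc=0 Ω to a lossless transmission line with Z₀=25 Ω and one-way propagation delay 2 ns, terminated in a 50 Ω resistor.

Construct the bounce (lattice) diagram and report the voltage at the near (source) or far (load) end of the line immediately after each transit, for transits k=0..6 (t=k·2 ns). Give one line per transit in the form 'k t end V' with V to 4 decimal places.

Γ_L=0.333333, Γ_S=-1.000000; launch V₁=10·25/25=10.000000
k=0 src: V=10.0000
k=1 load: inc=10.000000, refl=10.000000·0.333333=3.3333; V=0.000000+10.000000+3.333333=13.3333
k=2 src: inc=3.333333, refl=3.333333·-1.000000=-3.3333; V=10.000000+3.333333+-3.333333=10.0000
k=3 load: inc=-3.333333, refl=-3.333333·0.333333=-1.1111; V=13.333333+-3.333333+-1.111111=8.8889
k=4 src: inc=-1.111111, refl=-1.111111·-1.000000=1.1111; V=10.000000+-1.111111+1.111111=10.0000
k=5 load: inc=1.111111, refl=1.111111·0.333333=0.3704; V=8.888889+1.111111+0.370370=10.3704
k=6 src: inc=0.370370, refl=0.370370·-1.000000=-0.3704; V=10.000000+0.370370+-0.370370=10.0000

0 0 source 10.0000
1 2 load 13.3333
2 4 source 10.0000
3 6 load 8.8889
4 8 source 10.0000
5 10 load 10.3704
6 12 source 10.0000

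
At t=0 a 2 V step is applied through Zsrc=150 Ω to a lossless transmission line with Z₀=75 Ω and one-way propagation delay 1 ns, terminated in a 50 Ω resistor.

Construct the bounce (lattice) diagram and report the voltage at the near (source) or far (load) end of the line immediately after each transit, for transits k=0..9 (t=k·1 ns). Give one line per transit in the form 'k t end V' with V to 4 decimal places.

0 0 source 0.6667
1 1 load 0.5333
2 2 source 0.4889
3 3 load 0.4978
4 4 source 0.5007
5 5 load 0.5001
6 6 source 0.5000
7 7 load 0.5000
8 8 source 0.5000
9 9 load 0.5000

Γ_L=-0.200000, Γ_S=0.333333; launch V₁=2·75/225=0.666667
k=0 src: V=0.6667
k=1 load: inc=0.666667, refl=0.666667·-0.200000=-0.1333; V=0.000000+0.666667+-0.133333=0.5333
k=2 src: inc=-0.133333, refl=-0.133333·0.333333=-0.0444; V=0.666667+-0.133333+-0.044444=0.4889
k=3 load: inc=-0.044444, refl=-0.044444·-0.200000=0.0089; V=0.533333+-0.044444+0.008889=0.4978
k=4 src: inc=0.008889, refl=0.008889·0.333333=0.0030; V=0.488889+0.008889+0.002963=0.5007
k=5 load: inc=0.002963, refl=0.002963·-0.200000=-0.0006; V=0.497778+0.002963+-0.000593=0.5001
k=6 src: inc=-0.000593, refl=-0.000593·0.333333=-0.0002; V=0.500741+-0.000593+-0.000198=0.5000
k=7 load: inc=-0.000198, refl=-0.000198·-0.200000=0.0000; V=0.500148+-0.000198+0.000040=0.5000
k=8 src: inc=0.000040, refl=0.000040·0.333333=0.0000; V=0.499951+0.000040+0.000013=0.5000
k=9 load: inc=0.000013, refl=0.000013·-0.200000=-0.0000; V=0.499990+0.000013+-0.000003=0.5000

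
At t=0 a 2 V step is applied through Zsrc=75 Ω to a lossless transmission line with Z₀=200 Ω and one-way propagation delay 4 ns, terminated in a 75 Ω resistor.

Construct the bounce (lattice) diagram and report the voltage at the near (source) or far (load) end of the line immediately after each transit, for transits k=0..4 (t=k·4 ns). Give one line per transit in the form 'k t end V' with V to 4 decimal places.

0 0 source 1.4545
1 4 load 0.7934
2 8 source 1.0939
3 12 load 0.9573
4 16 source 1.0194

Γ_L=-0.454545, Γ_S=-0.454545; launch V₁=2·200/275=1.454545
k=0 src: V=1.4545
k=1 load: inc=1.454545, refl=1.454545·-0.454545=-0.6612; V=0.000000+1.454545+-0.661157=0.7934
k=2 src: inc=-0.661157, refl=-0.661157·-0.454545=0.3005; V=1.454545+-0.661157+0.300526=1.0939
k=3 load: inc=0.300526, refl=0.300526·-0.454545=-0.1366; V=0.793388+0.300526+-0.136603=0.9573
k=4 src: inc=-0.136603, refl=-0.136603·-0.454545=0.0621; V=1.093914+-0.136603+0.062092=1.0194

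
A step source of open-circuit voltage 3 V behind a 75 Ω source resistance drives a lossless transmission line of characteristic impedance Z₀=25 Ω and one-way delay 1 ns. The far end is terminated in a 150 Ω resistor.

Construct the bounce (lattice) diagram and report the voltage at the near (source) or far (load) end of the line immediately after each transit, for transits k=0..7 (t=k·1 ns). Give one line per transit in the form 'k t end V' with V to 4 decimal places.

0 0 source 0.7500
1 1 load 1.2857
2 2 source 1.5536
3 3 load 1.7449
4 4 source 1.8406
5 5 load 1.9089
6 6 source 1.9431
7 7 load 1.9675

Γ_L=0.714286, Γ_S=0.500000; launch V₁=3·25/100=0.750000
k=0 src: V=0.7500
k=1 load: inc=0.750000, refl=0.750000·0.714286=0.5357; V=0.000000+0.750000+0.535714=1.2857
k=2 src: inc=0.535714, refl=0.535714·0.500000=0.2679; V=0.750000+0.535714+0.267857=1.5536
k=3 load: inc=0.267857, refl=0.267857·0.714286=0.1913; V=1.285714+0.267857+0.191327=1.7449
k=4 src: inc=0.191327, refl=0.191327·0.500000=0.0957; V=1.553571+0.191327+0.095663=1.8406
k=5 load: inc=0.095663, refl=0.095663·0.714286=0.0683; V=1.744898+0.095663+0.068331=1.9089
k=6 src: inc=0.068331, refl=0.068331·0.500000=0.0342; V=1.840561+0.068331+0.034165=1.9431
k=7 load: inc=0.034165, refl=0.034165·0.714286=0.0244; V=1.908892+0.034165+0.024404=1.9675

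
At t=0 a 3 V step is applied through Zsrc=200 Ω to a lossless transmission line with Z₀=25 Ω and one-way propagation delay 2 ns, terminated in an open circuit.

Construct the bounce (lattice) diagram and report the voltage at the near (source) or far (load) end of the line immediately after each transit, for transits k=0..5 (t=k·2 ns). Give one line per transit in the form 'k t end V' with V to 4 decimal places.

Γ_L=1.000000, Γ_S=0.777778; launch V₁=3·25/225=0.333333
k=0 src: V=0.3333
k=1 load: inc=0.333333, refl=0.333333·1.000000=0.3333; V=0.000000+0.333333+0.333333=0.6667
k=2 src: inc=0.333333, refl=0.333333·0.777778=0.2593; V=0.333333+0.333333+0.259259=0.9259
k=3 load: inc=0.259259, refl=0.259259·1.000000=0.2593; V=0.666667+0.259259+0.259259=1.1852
k=4 src: inc=0.259259, refl=0.259259·0.777778=0.2016; V=0.925926+0.259259+0.201646=1.3868
k=5 load: inc=0.201646, refl=0.201646·1.000000=0.2016; V=1.185185+0.201646+0.201646=1.5885

0 0 source 0.3333
1 2 load 0.6667
2 4 source 0.9259
3 6 load 1.1852
4 8 source 1.3868
5 10 load 1.5885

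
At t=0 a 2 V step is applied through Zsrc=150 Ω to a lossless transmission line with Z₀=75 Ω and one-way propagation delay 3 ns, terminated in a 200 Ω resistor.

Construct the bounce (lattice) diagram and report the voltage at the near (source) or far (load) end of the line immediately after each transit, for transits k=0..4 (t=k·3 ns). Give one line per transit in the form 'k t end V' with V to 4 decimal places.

0 0 source 0.6667
1 3 load 0.9697
2 6 source 1.0707
3 9 load 1.1166
4 12 source 1.1319

Γ_L=0.454545, Γ_S=0.333333; launch V₁=2·75/225=0.666667
k=0 src: V=0.6667
k=1 load: inc=0.666667, refl=0.666667·0.454545=0.3030; V=0.000000+0.666667+0.303030=0.9697
k=2 src: inc=0.303030, refl=0.303030·0.333333=0.1010; V=0.666667+0.303030+0.101010=1.0707
k=3 load: inc=0.101010, refl=0.101010·0.454545=0.0459; V=0.969697+0.101010+0.045914=1.1166
k=4 src: inc=0.045914, refl=0.045914·0.333333=0.0153; V=1.070707+0.045914+0.015305=1.1319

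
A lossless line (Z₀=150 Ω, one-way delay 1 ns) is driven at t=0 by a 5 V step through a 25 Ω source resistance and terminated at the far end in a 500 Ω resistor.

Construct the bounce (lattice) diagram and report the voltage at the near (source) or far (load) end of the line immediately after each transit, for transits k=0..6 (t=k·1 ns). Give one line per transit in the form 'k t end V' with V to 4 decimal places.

Γ_L=0.538462, Γ_S=-0.714286; launch V₁=5·150/175=4.285714
k=0 src: V=4.2857
k=1 load: inc=4.285714, refl=4.285714·0.538462=2.3077; V=0.000000+4.285714+2.307692=6.5934
k=2 src: inc=2.307692, refl=2.307692·-0.714286=-1.6484; V=4.285714+2.307692+-1.648352=4.9451
k=3 load: inc=-1.648352, refl=-1.648352·0.538462=-0.8876; V=6.593407+-1.648352+-0.887574=4.0575
k=4 src: inc=-0.887574, refl=-0.887574·-0.714286=0.6340; V=4.945055+-0.887574+0.633981=4.6915
k=5 load: inc=0.633981, refl=0.633981·0.538462=0.3414; V=4.057481+0.633981+0.341375=5.0328
k=6 src: inc=0.341375, refl=0.341375·-0.714286=-0.2438; V=4.691462+0.341375+-0.243839=4.7890

0 0 source 4.2857
1 1 load 6.5934
2 2 source 4.9451
3 3 load 4.0575
4 4 source 4.6915
5 5 load 5.0328
6 6 source 4.7890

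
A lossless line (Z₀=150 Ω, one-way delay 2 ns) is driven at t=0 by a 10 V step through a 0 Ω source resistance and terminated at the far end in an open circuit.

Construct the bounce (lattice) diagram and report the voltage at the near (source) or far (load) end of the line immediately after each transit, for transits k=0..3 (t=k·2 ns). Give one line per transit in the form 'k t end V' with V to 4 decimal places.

0 0 source 10.0000
1 2 load 20.0000
2 4 source 10.0000
3 6 load 0.0000

Γ_L=1.000000, Γ_S=-1.000000; launch V₁=10·150/150=10.000000
k=0 src: V=10.0000
k=1 load: inc=10.000000, refl=10.000000·1.000000=10.0000; V=0.000000+10.000000+10.000000=20.0000
k=2 src: inc=10.000000, refl=10.000000·-1.000000=-10.0000; V=10.000000+10.000000+-10.000000=10.0000
k=3 load: inc=-10.000000, refl=-10.000000·1.000000=-10.0000; V=20.000000+-10.000000+-10.000000=0.0000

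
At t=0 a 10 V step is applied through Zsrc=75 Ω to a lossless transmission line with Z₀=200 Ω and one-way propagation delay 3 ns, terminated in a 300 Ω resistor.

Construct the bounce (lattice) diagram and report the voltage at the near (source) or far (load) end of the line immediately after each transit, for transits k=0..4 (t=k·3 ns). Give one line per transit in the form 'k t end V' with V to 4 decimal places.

Γ_L=0.200000, Γ_S=-0.454545; launch V₁=10·200/275=7.272727
k=0 src: V=7.2727
k=1 load: inc=7.272727, refl=7.272727·0.200000=1.4545; V=0.000000+7.272727+1.454545=8.7273
k=2 src: inc=1.454545, refl=1.454545·-0.454545=-0.6612; V=7.272727+1.454545+-0.661157=8.0661
k=3 load: inc=-0.661157, refl=-0.661157·0.200000=-0.1322; V=8.727273+-0.661157+-0.132231=7.9339
k=4 src: inc=-0.132231, refl=-0.132231·-0.454545=0.0601; V=8.066116+-0.132231+0.060105=7.9940

0 0 source 7.2727
1 3 load 8.7273
2 6 source 8.0661
3 9 load 7.9339
4 12 source 7.9940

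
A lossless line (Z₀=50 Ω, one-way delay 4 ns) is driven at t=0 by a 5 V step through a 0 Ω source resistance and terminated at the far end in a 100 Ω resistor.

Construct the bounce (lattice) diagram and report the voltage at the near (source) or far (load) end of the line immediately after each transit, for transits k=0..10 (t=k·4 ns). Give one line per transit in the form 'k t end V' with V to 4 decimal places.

0 0 source 5.0000
1 4 load 6.6667
2 8 source 5.0000
3 12 load 4.4444
4 16 source 5.0000
5 20 load 5.1852
6 24 source 5.0000
7 28 load 4.9383
8 32 source 5.0000
9 36 load 5.0206
10 40 source 5.0000

Γ_L=0.333333, Γ_S=-1.000000; launch V₁=5·50/50=5.000000
k=0 src: V=5.0000
k=1 load: inc=5.000000, refl=5.000000·0.333333=1.6667; V=0.000000+5.000000+1.666667=6.6667
k=2 src: inc=1.666667, refl=1.666667·-1.000000=-1.6667; V=5.000000+1.666667+-1.666667=5.0000
k=3 load: inc=-1.666667, refl=-1.666667·0.333333=-0.5556; V=6.666667+-1.666667+-0.555556=4.4444
k=4 src: inc=-0.555556, refl=-0.555556·-1.000000=0.5556; V=5.000000+-0.555556+0.555556=5.0000
k=5 load: inc=0.555556, refl=0.555556·0.333333=0.1852; V=4.444444+0.555556+0.185185=5.1852
k=6 src: inc=0.185185, refl=0.185185·-1.000000=-0.1852; V=5.000000+0.185185+-0.185185=5.0000
k=7 load: inc=-0.185185, refl=-0.185185·0.333333=-0.0617; V=5.185185+-0.185185+-0.061728=4.9383
k=8 src: inc=-0.061728, refl=-0.061728·-1.000000=0.0617; V=5.000000+-0.061728+0.061728=5.0000
k=9 load: inc=0.061728, refl=0.061728·0.333333=0.0206; V=4.938272+0.061728+0.020576=5.0206
k=10 src: inc=0.020576, refl=0.020576·-1.000000=-0.0206; V=5.000000+0.020576+-0.020576=5.0000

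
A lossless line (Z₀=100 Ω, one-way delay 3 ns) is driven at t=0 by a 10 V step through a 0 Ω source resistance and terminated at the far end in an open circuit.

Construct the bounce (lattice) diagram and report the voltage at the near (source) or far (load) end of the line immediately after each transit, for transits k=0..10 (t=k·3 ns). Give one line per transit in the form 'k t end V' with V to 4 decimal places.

0 0 source 10.0000
1 3 load 20.0000
2 6 source 10.0000
3 9 load 0.0000
4 12 source 10.0000
5 15 load 20.0000
6 18 source 10.0000
7 21 load 0.0000
8 24 source 10.0000
9 27 load 20.0000
10 30 source 10.0000

Γ_L=1.000000, Γ_S=-1.000000; launch V₁=10·100/100=10.000000
k=0 src: V=10.0000
k=1 load: inc=10.000000, refl=10.000000·1.000000=10.0000; V=0.000000+10.000000+10.000000=20.0000
k=2 src: inc=10.000000, refl=10.000000·-1.000000=-10.0000; V=10.000000+10.000000+-10.000000=10.0000
k=3 load: inc=-10.000000, refl=-10.000000·1.000000=-10.0000; V=20.000000+-10.000000+-10.000000=0.0000
k=4 src: inc=-10.000000, refl=-10.000000·-1.000000=10.0000; V=10.000000+-10.000000+10.000000=10.0000
k=5 load: inc=10.000000, refl=10.000000·1.000000=10.0000; V=0.000000+10.000000+10.000000=20.0000
k=6 src: inc=10.000000, refl=10.000000·-1.000000=-10.0000; V=10.000000+10.000000+-10.000000=10.0000
k=7 load: inc=-10.000000, refl=-10.000000·1.000000=-10.0000; V=20.000000+-10.000000+-10.000000=0.0000
k=8 src: inc=-10.000000, refl=-10.000000·-1.000000=10.0000; V=10.000000+-10.000000+10.000000=10.0000
k=9 load: inc=10.000000, refl=10.000000·1.000000=10.0000; V=0.000000+10.000000+10.000000=20.0000
k=10 src: inc=10.000000, refl=10.000000·-1.000000=-10.0000; V=10.000000+10.000000+-10.000000=10.0000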